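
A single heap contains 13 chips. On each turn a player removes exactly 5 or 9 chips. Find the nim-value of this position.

2

Compute g(0), g(1), … for moves {5, 9}:
g(0) = mex{} = 0
g(1) = mex{} = 0
g(2) = mex{} = 0
g(3) = mex{} = 0
g(4) = mex{} = 0
g(5) = mex{0} = 1
g(6) = mex{0} = 1
g(7) = mex{0} = 1
g(8) = mex{0} = 1
g(9) = mex{0} = 1
g(10) = mex{0,1} = 2
g(11) = mex{0,1} = 2
g(12) = mex{0,1} = 2
g(13) = mex{0,1} = 2
So g(13) = 2.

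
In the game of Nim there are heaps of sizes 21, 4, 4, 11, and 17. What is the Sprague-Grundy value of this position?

Nim-sum: 21 ⊕ 4 ⊕ 4 ⊕ 11 ⊕ 17 = 15.

15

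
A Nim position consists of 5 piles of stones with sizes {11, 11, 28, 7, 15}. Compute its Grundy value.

Nim-sum: 11 ^ 11 ^ 28 ^ 7 ^ 15 = 20.

20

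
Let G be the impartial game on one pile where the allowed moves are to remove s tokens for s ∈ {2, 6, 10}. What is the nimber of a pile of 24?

Build the Grundy sequence with g(k) = mex{g(k−s) : s ∈ {2, 6, 10}, s ≤ k}:
k:     0  1  2  3  4  5  6  7  8  9 10 11 12 13 14 15 16 17 18 19 20 21 22 23 24
g(k):  0  0  1  1  0  0  1  1  0  0  1  1  0  0  1  1  0  0  1  1  0  0  1  1  0
So g(24) = 0.

0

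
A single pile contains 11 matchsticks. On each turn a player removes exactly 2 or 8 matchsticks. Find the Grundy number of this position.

Compute g(0), g(1), … for moves {2, 8}:
k:     0  1  2  3  4  5  6  7  8  9 10 11
g(k):  0  0  1  1  0  0  1  1  2  2  0  0
So g(11) = 0.

0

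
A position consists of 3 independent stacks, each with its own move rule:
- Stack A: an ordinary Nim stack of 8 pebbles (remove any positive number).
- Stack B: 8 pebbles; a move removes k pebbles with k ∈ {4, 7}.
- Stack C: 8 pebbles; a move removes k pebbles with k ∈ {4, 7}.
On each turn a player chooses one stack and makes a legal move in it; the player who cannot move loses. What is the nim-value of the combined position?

8

Stack A is a plain Nim stack of size 8, so its Grundy value is 8.
Build the Grundy sequence for stack B with g(k) = mex{g(k−s) : s ∈ {4, 7}, s ≤ k}:
k:     0  1  2  3  4  5  6  7  8
g(k):  0  0  0  0  1  1  1  1  2
So g(8) = 2.
For stack C, compute g(0), g(1), … with moves {4, 7}:
k:     0  1  2  3  4  5  6  7  8
g(k):  0  0  0  0  1  1  1  1  2
So g(8) = 2.
The value of a disjunctive sum is the nim-sum of the parts.
Combined value = 8 XOR 2 XOR 2 = 8.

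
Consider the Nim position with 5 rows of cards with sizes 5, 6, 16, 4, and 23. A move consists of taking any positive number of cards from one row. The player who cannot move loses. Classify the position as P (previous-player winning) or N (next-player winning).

P-position

In binary:
  00101  (5)
  00110  (6)
  10000  (16)
  00100  (4)
  10111  (23)
  -----
  00000  (0)
The nim-sum is 0, so this is a P-position: the player to move is in a losing position under optimal play.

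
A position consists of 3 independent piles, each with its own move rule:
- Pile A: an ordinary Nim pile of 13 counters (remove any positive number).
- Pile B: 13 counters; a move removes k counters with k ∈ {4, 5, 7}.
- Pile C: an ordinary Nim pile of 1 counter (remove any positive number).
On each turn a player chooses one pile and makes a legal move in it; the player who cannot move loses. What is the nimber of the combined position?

Pile A is a plain Nim pile of size 13, so its Grundy value is 13.
For pile B, compute g(0), g(1), … with moves {4, 5, 7}:
g(0) = mex{} = 0
g(1) = mex{} = 0
g(2) = mex{} = 0
g(3) = mex{} = 0
g(4) = mex{0} = 1
g(5) = mex{0} = 1
g(6) = mex{0} = 1
g(7) = mex{0} = 1
g(8) = mex{0,1} = 2
g(9) = mex{0,1} = 2
g(10) = mex{0,1} = 2
g(11) = mex{1} = 0
g(12) = mex{1,2} = 0
g(13) = mex{1,2} = 0
So g(13) = 0.
Pile C is a plain Nim pile of size 1, so its Grundy value is 1.
The value of a disjunctive sum is the nim-sum of the parts.
Combined value = 13 ⊕ 0 ⊕ 1 = 12.

12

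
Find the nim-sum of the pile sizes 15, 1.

14

Nim-sum: 15 XOR 1 = 14.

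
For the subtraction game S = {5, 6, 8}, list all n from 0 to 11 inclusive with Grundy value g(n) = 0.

Compute g(0), g(1), … for moves {5, 6, 8}:
g(0) = mex{} = 0
g(1) = mex{} = 0
g(2) = mex{} = 0
g(3) = mex{} = 0
g(4) = mex{} = 0
g(5) = mex{0} = 1
g(6) = mex{0} = 1
g(7) = mex{0} = 1
g(8) = mex{0} = 1
g(9) = mex{0} = 1
g(10) = mex{0,1} = 2
g(11) = mex{0,1} = 2
The P-positions (g = 0) in 0..11 are 0, 1, 2, 3, 4.

0, 1, 2, 3, 4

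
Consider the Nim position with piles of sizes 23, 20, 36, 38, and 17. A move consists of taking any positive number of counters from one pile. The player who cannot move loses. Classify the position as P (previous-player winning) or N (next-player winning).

Bitwise XOR of the heap sizes:
  010111  (23)
  010100  (20)
  100100  (36)
  100110  (38)
  010001  (17)
  ------
  010000  (16)
The nim-sum is 16 ≠ 0, so this is an N-position: the player to move can win.

N-position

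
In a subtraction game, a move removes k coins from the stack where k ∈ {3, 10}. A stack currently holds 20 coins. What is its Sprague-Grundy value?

0

Grundy values for subtraction set {3, 10}:
k:     0  1  2  3  4  5  6  7  8  9 10 11 12 13 14 15 16 17 18 19 20
g(k):  0  0  0  1  1  1  0  0  0  1  1  1  2  0  0  0  1  1  1  0  0
So g(20) = 0.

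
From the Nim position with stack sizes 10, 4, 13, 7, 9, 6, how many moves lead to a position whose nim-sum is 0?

Write each in binary and XOR column by column:
  1010  (10)
  0100  (4)
  1101  (13)
  0111  (7)
  1001  (9)
  0110  (6)
  ----
  1011  (11)
The overall nim-sum is X = 11. A stack of size p has a winning move iff p XOR X < p (reduce it to p XOR X).
  10: 10 XOR 11 = 1 < 10 — winning move (to 1).
  4: 4 XOR 11 = 15 ≥ 4 — no move.
  13: 13 XOR 11 = 6 < 13 — winning move (to 6).
  7: 7 XOR 11 = 12 ≥ 7 — no move.
  9: 9 XOR 11 = 2 < 9 — winning move (to 2).
  6: 6 XOR 11 = 13 ≥ 6 — no move.
That gives 3 winning moves.

3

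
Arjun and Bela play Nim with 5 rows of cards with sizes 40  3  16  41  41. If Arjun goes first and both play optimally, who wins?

Arjun wins

Nim-sum: 40 XOR 3 XOR 16 XOR 41 XOR 41 = 59.
The nim-sum is 59 ≠ 0, so this is an N-position: the player to move can win; Arjun has a winning move.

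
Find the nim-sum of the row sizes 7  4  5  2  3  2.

In binary:
  111  (7)
  100  (4)
  101  (5)
  010  (2)
  011  (3)
  010  (2)
  ---
  101  (5)

5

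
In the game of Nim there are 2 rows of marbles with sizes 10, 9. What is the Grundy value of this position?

3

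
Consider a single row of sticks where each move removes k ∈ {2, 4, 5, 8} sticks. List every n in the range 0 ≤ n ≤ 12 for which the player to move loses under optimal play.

Compute g(0), g(1), … for moves {2, 4, 5, 8}:
g(0) = mex{} = 0
g(1) = mex{} = 0
g(2) = mex{0} = 1
g(3) = mex{0} = 1
g(4) = mex{0,1} = 2
g(5) = mex{0,1} = 2
g(6) = mex{0,1,2} = 3
g(7) = mex{1,2} = 0
g(8) = mex{0,1,2,3} = 4
g(9) = mex{0,2} = 1
g(10) = mex{1,2,3,4} = 0
g(11) = mex{0,1,3} = 2
g(12) = mex{0,2,4} = 1
The P-positions (g = 0) in 0..12 are 0, 1, 7, 10.

0, 1, 7, 10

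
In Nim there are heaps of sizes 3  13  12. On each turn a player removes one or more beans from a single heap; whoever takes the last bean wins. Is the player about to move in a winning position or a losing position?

Compute the nim-sum pairwise:
3 XOR 13 = 14
14 XOR 12 = 2
The nim-sum is 2 ≠ 0, so this is an N-position: the player to move can win.

Winning position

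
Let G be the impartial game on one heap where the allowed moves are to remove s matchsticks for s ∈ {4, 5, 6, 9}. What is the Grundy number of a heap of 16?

Build the Grundy sequence with g(k) = mex{g(k−s) : s ∈ {4, 5, 6, 9}, s ≤ k}:
k:     0  1  2  3  4  5  6  7  8  9 10 11 12 13 14 15 16
g(k):  0  0  0  0  1  1  1  1  2  2  2  2  3  0  0  0  0
So g(16) = 0.

0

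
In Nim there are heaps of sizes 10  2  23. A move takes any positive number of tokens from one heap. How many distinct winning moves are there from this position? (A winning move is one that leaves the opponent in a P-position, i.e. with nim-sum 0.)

1

Bitwise XOR of the heap sizes:
  01010  (10)
  00010  (2)
  10111  (23)
  -----
  11111  (31)
The overall nim-sum is X = 31. A heap of size p has a winning move iff p XOR X < p (reduce it to p XOR X).
  10: 10 XOR 31 = 21 ≥ 10 — no move.
  2: 2 XOR 31 = 29 ≥ 2 — no move.
  23: 23 XOR 31 = 8 < 23 — winning move (to 8).
That gives 1 winning move.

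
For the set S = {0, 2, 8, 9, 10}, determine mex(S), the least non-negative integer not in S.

0 is in the set but 1 is not, so the mex is 1.

1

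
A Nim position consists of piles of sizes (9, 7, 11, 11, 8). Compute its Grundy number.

6

Compute the nim-sum pairwise:
9 XOR 7 = 14
14 XOR 11 = 5
5 XOR 11 = 14
14 XOR 8 = 6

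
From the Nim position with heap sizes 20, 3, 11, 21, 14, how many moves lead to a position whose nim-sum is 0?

Compute the nim-sum pairwise:
20 XOR 3 = 23
23 XOR 11 = 28
28 XOR 21 = 9
9 XOR 14 = 7
The overall nim-sum is X = 7. A heap of size p has a winning move iff p XOR X < p (reduce it to p XOR X).
  20: 20 XOR 7 = 19 < 20 — winning move (to 19).
  3: 3 XOR 7 = 4 ≥ 3 — no move.
  11: 11 XOR 7 = 12 ≥ 11 — no move.
  21: 21 XOR 7 = 18 < 21 — winning move (to 18).
  14: 14 XOR 7 = 9 < 14 — winning move (to 9).
That gives 3 winning moves.

3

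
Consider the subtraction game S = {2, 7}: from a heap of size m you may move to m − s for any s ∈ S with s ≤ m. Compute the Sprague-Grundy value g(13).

0

Grundy values for subtraction set {2, 7}:
g(0) = mex{} = 0
g(1) = mex{} = 0
g(2) = mex{0} = 1
g(3) = mex{0} = 1
g(4) = mex{1} = 0
g(5) = mex{1} = 0
g(6) = mex{0} = 1
g(7) = mex{0} = 1
g(8) = mex{0,1} = 2
g(9) = mex{1} = 0
g(10) = mex{1,2} = 0
g(11) = mex{0} = 1
g(12) = mex{0} = 1
g(13) = mex{1} = 0
So g(13) = 0.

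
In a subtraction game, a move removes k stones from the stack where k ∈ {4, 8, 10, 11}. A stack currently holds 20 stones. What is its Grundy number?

Grundy values for subtraction set {4, 8, 10, 11}:
k:     0  1  2  3  4  5  6  7  8  9 10 11 12 13 14 15 16 17 18 19 20
g(k):  0  0  0  0  1  1  1  1  2  2  2  2  3  3  3  0  0  0  0  1  1
So g(20) = 1.

1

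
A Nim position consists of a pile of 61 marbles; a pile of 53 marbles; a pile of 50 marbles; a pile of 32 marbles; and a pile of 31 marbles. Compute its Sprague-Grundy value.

Compute the nim-sum pairwise:
61 XOR 53 = 8
8 XOR 50 = 58
58 XOR 32 = 26
26 XOR 31 = 5

5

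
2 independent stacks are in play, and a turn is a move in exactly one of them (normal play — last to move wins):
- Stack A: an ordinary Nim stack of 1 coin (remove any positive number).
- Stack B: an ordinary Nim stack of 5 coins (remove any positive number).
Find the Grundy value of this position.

4

Stack A is a plain Nim stack of size 1, so its Grundy value is 1.
Stack B is a plain Nim stack of size 5, so its Grundy value is 5.
By the Sprague-Grundy theorem, the Grundy value of a sum of independent games is the XOR of the component values.
Combined value = 1 XOR 5 = 4.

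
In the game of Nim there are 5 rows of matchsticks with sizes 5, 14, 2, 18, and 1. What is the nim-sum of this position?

26

Nim-sum: 5 ^ 14 ^ 2 ^ 18 ^ 1 = 26.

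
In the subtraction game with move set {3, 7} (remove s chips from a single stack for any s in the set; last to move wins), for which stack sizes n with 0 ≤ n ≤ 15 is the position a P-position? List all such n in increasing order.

0, 1, 2, 6, 10, 11, 12

Compute g(0), g(1), … for moves {3, 7}:
k:     0  1  2  3  4  5  6  7  8  9 10 11 12 13 14 15
g(k):  0  0  0  1  1  1  0  2  2  1  0  0  0  1  1  1
The P-positions (g = 0) in 0..15 are 0, 1, 2, 6, 10, 11, 12.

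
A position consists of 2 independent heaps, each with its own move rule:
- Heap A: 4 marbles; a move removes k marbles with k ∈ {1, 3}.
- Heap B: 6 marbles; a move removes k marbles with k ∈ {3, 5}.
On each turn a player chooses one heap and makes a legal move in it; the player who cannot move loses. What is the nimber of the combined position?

2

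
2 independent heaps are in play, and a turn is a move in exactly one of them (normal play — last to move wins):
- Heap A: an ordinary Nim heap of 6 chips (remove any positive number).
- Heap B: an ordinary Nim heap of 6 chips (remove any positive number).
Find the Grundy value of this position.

Heap A is a plain Nim heap of size 6, so its Grundy value is 6.
Heap B is a plain Nim heap of size 6, so its Grundy value is 6.
By the Sprague-Grundy theorem, the Grundy value of a sum of independent games is the XOR of the component values.
Combined value = 6 XOR 6 = 0.

0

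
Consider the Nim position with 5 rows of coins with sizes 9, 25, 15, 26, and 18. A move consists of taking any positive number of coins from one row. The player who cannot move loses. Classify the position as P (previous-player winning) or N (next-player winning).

Nim-sum: 9 XOR 25 XOR 15 XOR 26 XOR 18 = 23.
The nim-sum is 23 ≠ 0, so this is an N-position: the player to move can win.

N-position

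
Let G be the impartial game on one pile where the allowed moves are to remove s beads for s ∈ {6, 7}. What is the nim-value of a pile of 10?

Build the Grundy sequence with g(k) = mex{g(k−s) : s ∈ {6, 7}, s ≤ k}:
g(0) = mex{} = 0
g(1) = mex{} = 0
g(2) = mex{} = 0
g(3) = mex{} = 0
g(4) = mex{} = 0
g(5) = mex{} = 0
g(6) = mex{0} = 1
g(7) = mex{0} = 1
g(8) = mex{0} = 1
g(9) = mex{0} = 1
g(10) = mex{0} = 1
So g(10) = 1.

1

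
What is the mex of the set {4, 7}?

0 is not in the set, so the mex is 0.

0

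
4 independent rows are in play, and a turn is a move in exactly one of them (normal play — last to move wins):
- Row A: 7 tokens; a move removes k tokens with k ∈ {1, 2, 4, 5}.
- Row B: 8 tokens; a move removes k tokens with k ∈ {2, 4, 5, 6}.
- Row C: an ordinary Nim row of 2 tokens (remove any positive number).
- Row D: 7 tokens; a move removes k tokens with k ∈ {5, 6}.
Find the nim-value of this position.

2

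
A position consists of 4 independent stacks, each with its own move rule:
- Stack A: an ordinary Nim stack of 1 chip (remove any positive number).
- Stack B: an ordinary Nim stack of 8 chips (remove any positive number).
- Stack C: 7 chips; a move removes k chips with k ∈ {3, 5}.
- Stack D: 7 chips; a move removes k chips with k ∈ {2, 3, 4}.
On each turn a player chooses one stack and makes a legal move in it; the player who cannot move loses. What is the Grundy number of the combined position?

11

Stack A is a plain Nim stack of size 1, so its Grundy value is 1.
Stack B is a plain Nim stack of size 8, so its Grundy value is 8.
For stack C, compute g(0), g(1), … with moves {3, 5}:
k:     0  1  2  3  4  5  6  7
g(k):  0  0  0  1  1  1  2  2
So g(7) = 2.
Build the Grundy sequence for stack D with g(k) = mex{g(k−s) : s ∈ {2, 3, 4}, s ≤ k}:
g(0) = mex{} = 0
g(1) = mex{} = 0
g(2) = mex{0} = 1
g(3) = mex{0} = 1
g(4) = mex{0,1} = 2
g(5) = mex{0,1} = 2
g(6) = mex{1,2} = 0
g(7) = mex{1,2} = 0
So g(7) = 0.
By the Sprague-Grundy theorem, the Grundy value of a sum of independent games is the XOR of the component values.
Combined value = 1 ⊕ 8 ⊕ 2 ⊕ 0 = 11.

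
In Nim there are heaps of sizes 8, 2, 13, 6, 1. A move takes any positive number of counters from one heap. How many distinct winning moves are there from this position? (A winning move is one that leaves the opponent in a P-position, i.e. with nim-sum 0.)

0

Compute the nim-sum pairwise:
8 ⊕ 2 = 10
10 ⊕ 13 = 7
7 ⊕ 6 = 1
1 ⊕ 1 = 0
The nim-sum is already 0, so every move leaves a nonzero nim-sum — there are no winning moves.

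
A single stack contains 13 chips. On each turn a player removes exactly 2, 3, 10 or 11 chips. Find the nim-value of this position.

Compute g(0), g(1), … for moves {2, 3, 10, 11}:
g(0) = mex{} = 0
g(1) = mex{} = 0
g(2) = mex{0} = 1
g(3) = mex{0} = 1
g(4) = mex{0,1} = 2
g(5) = mex{1} = 0
g(6) = mex{1,2} = 0
g(7) = mex{0,2} = 1
g(8) = mex{0} = 1
g(9) = mex{0,1} = 2
g(10) = mex{0,1} = 2
g(11) = mex{0,1,2} = 3
g(12) = mex{0,1,2} = 3
g(13) = mex{1,2,3} = 0
So g(13) = 0.

0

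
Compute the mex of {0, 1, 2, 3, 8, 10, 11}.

4

The values 0, 1, 2, 3 are all present; 4 is the first non-negative integer missing from the set.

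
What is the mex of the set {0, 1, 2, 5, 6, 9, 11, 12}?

The values 0, 1, 2 are all present; 3 is the first non-negative integer missing from the set.

3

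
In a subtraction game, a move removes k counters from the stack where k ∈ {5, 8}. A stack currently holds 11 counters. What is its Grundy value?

2

Grundy values for subtraction set {5, 8}:
k:     0  1  2  3  4  5  6  7  8  9 10 11
g(k):  0  0  0  0  0  1  1  1  1  1  2  2
So g(11) = 2.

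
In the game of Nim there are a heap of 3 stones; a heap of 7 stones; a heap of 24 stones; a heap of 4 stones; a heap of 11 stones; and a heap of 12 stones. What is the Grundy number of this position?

31

Nim-sum: 3 ^ 7 ^ 24 ^ 4 ^ 11 ^ 12 = 31.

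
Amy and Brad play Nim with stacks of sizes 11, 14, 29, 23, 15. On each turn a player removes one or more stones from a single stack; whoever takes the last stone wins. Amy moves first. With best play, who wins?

Brad wins

Nim-sum: 11 XOR 14 XOR 29 XOR 23 XOR 15 = 0.
The nim-sum is 0, so this is a P-position: the player to move is in a losing position under optimal play; Amy is about to move from it and so loses — Brad wins.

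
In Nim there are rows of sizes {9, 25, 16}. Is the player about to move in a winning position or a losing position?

Compute the nim-sum pairwise:
9 ^ 25 = 16
16 ^ 16 = 0
The nim-sum is 0, so this is a P-position: the player to move is in a losing position under optimal play.

Losing position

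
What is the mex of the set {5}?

0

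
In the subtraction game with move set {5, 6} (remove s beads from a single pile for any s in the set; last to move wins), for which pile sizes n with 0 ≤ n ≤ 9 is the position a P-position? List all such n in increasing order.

Build the Grundy sequence with g(k) = mex{g(k−s) : s ∈ {5, 6}, s ≤ k}:
g(0) = mex{} = 0
g(1) = mex{} = 0
g(2) = mex{} = 0
g(3) = mex{} = 0
g(4) = mex{} = 0
g(5) = mex{0} = 1
g(6) = mex{0} = 1
g(7) = mex{0} = 1
g(8) = mex{0} = 1
g(9) = mex{0} = 1
The P-positions (g = 0) in 0..9 are 0, 1, 2, 3, 4.

0, 1, 2, 3, 4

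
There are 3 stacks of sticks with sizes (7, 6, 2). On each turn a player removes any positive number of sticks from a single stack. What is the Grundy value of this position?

3

Compute the nim-sum pairwise:
7 XOR 6 = 1
1 XOR 2 = 3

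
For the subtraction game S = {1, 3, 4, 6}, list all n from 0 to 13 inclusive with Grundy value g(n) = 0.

0, 2, 7, 9

Build the Grundy sequence with g(k) = mex{g(k−s) : s ∈ {1, 3, 4, 6}, s ≤ k}:
g(0) = mex{} = 0
g(1) = mex{0} = 1
g(2) = mex{1} = 0
g(3) = mex{0} = 1
g(4) = mex{0,1} = 2
g(5) = mex{0,1,2} = 3
g(6) = mex{0,1,3} = 2
g(7) = mex{1,2} = 0
g(8) = mex{0,2,3} = 1
g(9) = mex{1,2,3} = 0
g(10) = mex{0,2} = 1
g(11) = mex{0,1,3} = 2
g(12) = mex{0,1,2} = 3
g(13) = mex{0,1,3} = 2
The P-positions (g = 0) in 0..13 are 0, 2, 7, 9.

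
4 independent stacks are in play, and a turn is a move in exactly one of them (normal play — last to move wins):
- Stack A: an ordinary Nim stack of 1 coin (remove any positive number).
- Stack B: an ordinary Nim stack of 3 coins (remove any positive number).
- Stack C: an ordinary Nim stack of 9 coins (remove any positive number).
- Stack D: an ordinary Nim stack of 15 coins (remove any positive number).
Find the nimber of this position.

4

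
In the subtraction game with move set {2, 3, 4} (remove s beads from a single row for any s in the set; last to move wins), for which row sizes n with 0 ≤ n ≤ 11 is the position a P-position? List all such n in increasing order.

0, 1, 6, 7

Build the Grundy sequence with g(k) = mex{g(k−s) : s ∈ {2, 3, 4}, s ≤ k}:
g(0) = mex{} = 0
g(1) = mex{} = 0
g(2) = mex{0} = 1
g(3) = mex{0} = 1
g(4) = mex{0,1} = 2
g(5) = mex{0,1} = 2
g(6) = mex{1,2} = 0
g(7) = mex{1,2} = 0
g(8) = mex{0,2} = 1
g(9) = mex{0,2} = 1
g(10) = mex{0,1} = 2
g(11) = mex{0,1} = 2
The P-positions (g = 0) in 0..11 are 0, 1, 6, 7.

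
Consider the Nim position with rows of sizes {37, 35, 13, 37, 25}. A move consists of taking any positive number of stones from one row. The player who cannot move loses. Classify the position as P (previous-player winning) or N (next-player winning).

Write each in binary and XOR column by column:
  100101  (37)
  100011  (35)
  001101  (13)
  100101  (37)
  011001  (25)
  ------
  110111  (55)
The nim-sum is 55 ≠ 0, so this is an N-position: the player to move can win.

N-position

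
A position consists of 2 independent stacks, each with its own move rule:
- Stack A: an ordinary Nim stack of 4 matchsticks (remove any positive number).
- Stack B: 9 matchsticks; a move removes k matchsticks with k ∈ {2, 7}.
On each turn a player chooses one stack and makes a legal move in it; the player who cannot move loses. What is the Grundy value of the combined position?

Stack A is a plain Nim stack of size 4, so its Grundy value is 4.
Grundy values for stack B (subtraction set {2, 7}):
k:     0  1  2  3  4  5  6  7  8  9
g(k):  0  0  1  1  0  0  1  1  2  0
So g(9) = 0.
By the Sprague-Grundy theorem, the Grundy value of a sum of independent games is the XOR of the component values.
Combined value = 4 ⊕ 0 = 4.

4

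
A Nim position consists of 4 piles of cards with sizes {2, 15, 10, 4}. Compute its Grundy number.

Compute the nim-sum pairwise:
2 ⊕ 15 = 13
13 ⊕ 10 = 7
7 ⊕ 4 = 3

3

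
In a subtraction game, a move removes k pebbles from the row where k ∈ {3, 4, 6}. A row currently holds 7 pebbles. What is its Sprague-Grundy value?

2

Compute g(0), g(1), … for moves {3, 4, 6}:
k:     0  1  2  3  4  5  6  7
g(k):  0  0  0  1  1  1  2  2
So g(7) = 2.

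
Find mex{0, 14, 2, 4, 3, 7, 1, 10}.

5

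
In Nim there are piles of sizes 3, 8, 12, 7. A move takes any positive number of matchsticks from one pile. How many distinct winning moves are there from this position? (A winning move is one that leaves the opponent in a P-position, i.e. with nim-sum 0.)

0

Compute the nim-sum pairwise:
3 XOR 8 = 11
11 XOR 12 = 7
7 XOR 7 = 0
The nim-sum is already 0, so every move leaves a nonzero nim-sum — there are no winning moves.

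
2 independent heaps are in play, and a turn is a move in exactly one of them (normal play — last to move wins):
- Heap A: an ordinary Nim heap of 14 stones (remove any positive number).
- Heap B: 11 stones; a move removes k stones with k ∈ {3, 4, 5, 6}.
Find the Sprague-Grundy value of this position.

Heap A is a plain Nim heap of size 14, so its Grundy value is 14.
Grundy values for heap B (subtraction set {3, 4, 5, 6}):
g(0) = mex{} = 0
g(1) = mex{} = 0
g(2) = mex{} = 0
g(3) = mex{0} = 1
g(4) = mex{0} = 1
g(5) = mex{0} = 1
g(6) = mex{0,1} = 2
g(7) = mex{0,1} = 2
g(8) = mex{0,1} = 2
g(9) = mex{1,2} = 0
g(10) = mex{1,2} = 0
g(11) = mex{1,2} = 0
So g(11) = 0.
The value of a disjunctive sum is the nim-sum of the parts.
Combined value = 14 ⊕ 0 = 14.

14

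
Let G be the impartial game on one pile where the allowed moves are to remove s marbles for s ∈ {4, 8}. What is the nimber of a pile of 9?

2

Build the Grundy sequence with g(k) = mex{g(k−s) : s ∈ {4, 8}, s ≤ k}:
k:     0  1  2  3  4  5  6  7  8  9
g(k):  0  0  0  0  1  1  1  1  2  2
So g(9) = 2.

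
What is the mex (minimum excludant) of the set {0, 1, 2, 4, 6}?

3

The values 0, 1, 2 are all present; 3 is the first non-negative integer missing from the set.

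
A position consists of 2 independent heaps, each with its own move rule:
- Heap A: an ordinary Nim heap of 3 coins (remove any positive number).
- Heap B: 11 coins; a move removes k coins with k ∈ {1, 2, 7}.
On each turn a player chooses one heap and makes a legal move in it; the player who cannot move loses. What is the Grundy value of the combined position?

1

Heap A is a plain Nim heap of size 3, so its Grundy value is 3.
For heap B, compute g(0), g(1), … with moves {1, 2, 7}:
k:     0  1  2  3  4  5  6  7  8  9 10 11
g(k):  0  1  2  0  1  2  0  1  2  0  1  2
So g(11) = 2.
By the Sprague-Grundy theorem, the Grundy value of a sum of independent games is the XOR of the component values.
Combined value = 3 XOR 2 = 1.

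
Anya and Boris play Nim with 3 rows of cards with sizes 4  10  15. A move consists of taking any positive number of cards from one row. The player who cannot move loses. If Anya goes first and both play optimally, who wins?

Anya wins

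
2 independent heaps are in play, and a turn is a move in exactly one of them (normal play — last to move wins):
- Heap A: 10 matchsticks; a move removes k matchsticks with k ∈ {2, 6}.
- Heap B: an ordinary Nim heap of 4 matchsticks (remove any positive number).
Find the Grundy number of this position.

Grundy values for heap A (subtraction set {2, 6}):
k:     0  1  2  3  4  5  6  7  8  9 10
g(k):  0  0  1  1  0  0  1  1  0  0  1
So g(10) = 1.
Heap B is a plain Nim heap of size 4, so its Grundy value is 4.
By the Sprague-Grundy theorem, the Grundy value of a sum of independent games is the XOR of the component values.
Combined value = 1 ⊕ 4 = 5.

5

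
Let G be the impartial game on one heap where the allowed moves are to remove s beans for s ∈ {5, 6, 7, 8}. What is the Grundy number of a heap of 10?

Build the Grundy sequence with g(k) = mex{g(k−s) : s ∈ {5, 6, 7, 8}, s ≤ k}:
g(0) = mex{} = 0
g(1) = mex{} = 0
g(2) = mex{} = 0
g(3) = mex{} = 0
g(4) = mex{} = 0
g(5) = mex{0} = 1
g(6) = mex{0} = 1
g(7) = mex{0} = 1
g(8) = mex{0} = 1
g(9) = mex{0} = 1
g(10) = mex{0,1} = 2
So g(10) = 2.

2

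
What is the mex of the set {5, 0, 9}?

1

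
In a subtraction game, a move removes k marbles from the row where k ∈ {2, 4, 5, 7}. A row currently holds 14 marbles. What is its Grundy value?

Grundy values for subtraction set {2, 4, 5, 7}:
g(0) = mex{} = 0
g(1) = mex{} = 0
g(2) = mex{0} = 1
g(3) = mex{0} = 1
g(4) = mex{0,1} = 2
g(5) = mex{0,1} = 2
g(6) = mex{0,1,2} = 3
g(7) = mex{0,1,2} = 3
g(8) = mex{0,1,2,3} = 4
g(9) = mex{1,2,3} = 0
g(10) = mex{1,2,3,4} = 0
g(11) = mex{0,2,3} = 1
g(12) = mex{0,2,3,4} = 1
g(13) = mex{0,1,3,4} = 2
g(14) = mex{0,1,3} = 2
So g(14) = 2.

2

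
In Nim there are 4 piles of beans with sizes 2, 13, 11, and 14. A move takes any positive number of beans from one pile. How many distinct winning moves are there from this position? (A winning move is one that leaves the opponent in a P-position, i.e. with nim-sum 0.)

3

Write each in binary and XOR column by column:
  0010  (2)
  1101  (13)
  1011  (11)
  1110  (14)
  ----
  1010  (10)
The overall nim-sum is X = 10. A pile of size p has a winning move iff p XOR X < p (reduce it to p XOR X).
  2: 2 XOR 10 = 8 ≥ 2 — no move.
  13: 13 XOR 10 = 7 < 13 — winning move (to 7).
  11: 11 XOR 10 = 1 < 11 — winning move (to 1).
  14: 14 XOR 10 = 4 < 14 — winning move (to 4).
That gives 3 winning moves.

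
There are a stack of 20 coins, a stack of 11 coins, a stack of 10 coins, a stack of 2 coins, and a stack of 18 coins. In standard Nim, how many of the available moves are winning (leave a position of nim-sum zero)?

1

Nim-sum: 20 XOR 11 XOR 10 XOR 2 XOR 18 = 5.
The overall nim-sum is X = 5. A stack of size p has a winning move iff p XOR X < p (reduce it to p XOR X).
  20: 20 XOR 5 = 17 < 20 — winning move (to 17).
  11: 11 XOR 5 = 14 ≥ 11 — no move.
  10: 10 XOR 5 = 15 ≥ 10 — no move.
  2: 2 XOR 5 = 7 ≥ 2 — no move.
  18: 18 XOR 5 = 23 ≥ 18 — no move.
That gives 1 winning move.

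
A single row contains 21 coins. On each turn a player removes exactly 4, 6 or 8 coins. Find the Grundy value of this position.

Grundy values for subtraction set {4, 6, 8}:
k:     0  1  2  3  4  5  6  7  8  9 10 11 12 13 14 15 16 17 18 19 20 21
g(k):  0  0  0  0  1  1  1  1  2  2  2  2  0  0  0  0  1  1  1  1  2  2
So g(21) = 2.

2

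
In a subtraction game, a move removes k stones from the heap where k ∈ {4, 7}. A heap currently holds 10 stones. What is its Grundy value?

2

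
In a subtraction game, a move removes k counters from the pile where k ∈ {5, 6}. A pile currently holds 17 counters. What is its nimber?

Grundy values for subtraction set {5, 6}:
k:     0  1  2  3  4  5  6  7  8  9 10 11 12 13 14 15 16 17
g(k):  0  0  0  0  0  1  1  1  1  1  2  0  0  0  0  0  1  1
So g(17) = 1.

1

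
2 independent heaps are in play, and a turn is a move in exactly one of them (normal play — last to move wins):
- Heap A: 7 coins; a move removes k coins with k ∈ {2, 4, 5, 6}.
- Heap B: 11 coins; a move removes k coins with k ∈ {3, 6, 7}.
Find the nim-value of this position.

3

Build the Grundy sequence for heap A with g(k) = mex{g(k−s) : s ∈ {2, 4, 5, 6}, s ≤ k}:
g(0) = mex{} = 0
g(1) = mex{} = 0
g(2) = mex{0} = 1
g(3) = mex{0} = 1
g(4) = mex{0,1} = 2
g(5) = mex{0,1} = 2
g(6) = mex{0,1,2} = 3
g(7) = mex{0,1,2} = 3
So g(7) = 3.
For heap B, compute g(0), g(1), … with moves {3, 6, 7}:
g(0) = mex{} = 0
g(1) = mex{} = 0
g(2) = mex{} = 0
g(3) = mex{0} = 1
g(4) = mex{0} = 1
g(5) = mex{0} = 1
g(6) = mex{0,1} = 2
g(7) = mex{0,1} = 2
g(8) = mex{0,1} = 2
g(9) = mex{0,1,2} = 3
g(10) = mex{1,2} = 0
g(11) = mex{1,2} = 0
So g(11) = 0.
By the Sprague-Grundy theorem, the Grundy value of a sum of independent games is the XOR of the component values.
Combined value = 3 XOR 0 = 3.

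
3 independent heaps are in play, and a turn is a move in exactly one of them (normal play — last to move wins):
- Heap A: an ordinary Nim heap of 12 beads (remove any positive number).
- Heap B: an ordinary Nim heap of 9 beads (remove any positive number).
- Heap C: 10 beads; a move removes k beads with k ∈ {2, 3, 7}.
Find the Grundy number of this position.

5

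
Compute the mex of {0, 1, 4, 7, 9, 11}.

The values 0, 1 are all present; 2 is the first non-negative integer missing from the set.

2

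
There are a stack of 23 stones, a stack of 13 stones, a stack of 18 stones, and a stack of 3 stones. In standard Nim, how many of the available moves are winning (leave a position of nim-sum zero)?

Write each in binary and XOR column by column:
  10111  (23)
  01101  (13)
  10010  (18)
  00011  (3)
  -----
  01011  (11)
The overall nim-sum is X = 11. A stack of size p has a winning move iff p XOR X < p (reduce it to p XOR X).
  23: 23 XOR 11 = 28 ≥ 23 — no move.
  13: 13 XOR 11 = 6 < 13 — winning move (to 6).
  18: 18 XOR 11 = 25 ≥ 18 — no move.
  3: 3 XOR 11 = 8 ≥ 3 — no move.
That gives 1 winning move.

1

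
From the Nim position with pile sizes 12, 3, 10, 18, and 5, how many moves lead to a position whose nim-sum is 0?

Nim-sum: 12 ⊕ 3 ⊕ 10 ⊕ 18 ⊕ 5 = 18.
The overall nim-sum is X = 18. A pile of size p has a winning move iff p XOR X < p (reduce it to p XOR X).
  12: 12 XOR 18 = 30 ≥ 12 — no move.
  3: 3 XOR 18 = 17 ≥ 3 — no move.
  10: 10 XOR 18 = 24 ≥ 10 — no move.
  18: 18 XOR 18 = 0 < 18 — winning move (to 0).
  5: 5 XOR 18 = 23 ≥ 5 — no move.
That gives 1 winning move.

1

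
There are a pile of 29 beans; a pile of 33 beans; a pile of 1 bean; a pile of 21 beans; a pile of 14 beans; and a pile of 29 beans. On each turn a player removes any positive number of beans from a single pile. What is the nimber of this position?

Compute the nim-sum pairwise:
29 ^ 33 = 60
60 ^ 1 = 61
61 ^ 21 = 40
40 ^ 14 = 38
38 ^ 29 = 59

59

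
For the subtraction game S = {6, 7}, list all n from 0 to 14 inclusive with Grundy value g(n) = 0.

0, 1, 2, 3, 4, 5, 13, 14

Build the Grundy sequence with g(k) = mex{g(k−s) : s ∈ {6, 7}, s ≤ k}:
g(0) = mex{} = 0
g(1) = mex{} = 0
g(2) = mex{} = 0
g(3) = mex{} = 0
g(4) = mex{} = 0
g(5) = mex{} = 0
g(6) = mex{0} = 1
g(7) = mex{0} = 1
g(8) = mex{0} = 1
g(9) = mex{0} = 1
g(10) = mex{0} = 1
g(11) = mex{0} = 1
g(12) = mex{0,1} = 2
g(13) = mex{1} = 0
g(14) = mex{1} = 0
The P-positions (g = 0) in 0..14 are 0, 1, 2, 3, 4, 5, 13, 14.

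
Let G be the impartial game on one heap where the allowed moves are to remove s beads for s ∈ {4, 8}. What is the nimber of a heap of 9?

Build the Grundy sequence with g(k) = mex{g(k−s) : s ∈ {4, 8}, s ≤ k}:
k:     0  1  2  3  4  5  6  7  8  9
g(k):  0  0  0  0  1  1  1  1  2  2
So g(9) = 2.

2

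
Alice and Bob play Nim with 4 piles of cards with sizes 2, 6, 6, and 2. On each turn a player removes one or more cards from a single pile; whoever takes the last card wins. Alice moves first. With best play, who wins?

Bob wins

Bitwise XOR of the heap sizes:
  010  (2)
  110  (6)
  110  (6)
  010  (2)
  ---
  000  (0)
The nim-sum is 0, so this is a P-position: the player to move is in a losing position under optimal play; Alice is about to move from it and so loses — Bob wins.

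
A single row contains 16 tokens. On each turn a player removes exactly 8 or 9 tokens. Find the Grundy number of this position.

Grundy values for subtraction set {8, 9}:
k:     0  1  2  3  4  5  6  7  8  9 10 11 12 13 14 15 16
g(k):  0  0  0  0  0  0  0  0  1  1  1  1  1  1  1  1  2
So g(16) = 2.

2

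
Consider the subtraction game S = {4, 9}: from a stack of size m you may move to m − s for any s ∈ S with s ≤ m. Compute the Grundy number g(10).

Build the Grundy sequence with g(k) = mex{g(k−s) : s ∈ {4, 9}, s ≤ k}:
g(0) = mex{} = 0
g(1) = mex{} = 0
g(2) = mex{} = 0
g(3) = mex{} = 0
g(4) = mex{0} = 1
g(5) = mex{0} = 1
g(6) = mex{0} = 1
g(7) = mex{0} = 1
g(8) = mex{1} = 0
g(9) = mex{0,1} = 2
g(10) = mex{0,1} = 2
So g(10) = 2.

2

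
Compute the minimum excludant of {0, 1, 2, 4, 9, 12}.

3

The values 0, 1, 2 are all present; 3 is the first non-negative integer missing from the set.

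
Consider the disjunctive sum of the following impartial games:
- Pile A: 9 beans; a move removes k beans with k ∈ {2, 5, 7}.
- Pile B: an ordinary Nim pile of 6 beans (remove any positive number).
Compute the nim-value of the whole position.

Build the Grundy sequence for pile A with g(k) = mex{g(k−s) : s ∈ {2, 5, 7}, s ≤ k}:
k:     0  1  2  3  4  5  6  7  8  9
g(k):  0  0  1  1  0  2  1  3  2  2
So g(9) = 2.
Pile B is a plain Nim pile of size 6, so its Grundy value is 6.
By the Sprague-Grundy theorem, the Grundy value of a sum of independent games is the XOR of the component values.
Combined value = 2 ⊕ 6 = 4.

4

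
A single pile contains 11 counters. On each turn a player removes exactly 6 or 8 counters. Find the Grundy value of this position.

Compute g(0), g(1), … for moves {6, 8}:
k:     0  1  2  3  4  5  6  7  8  9 10 11
g(k):  0  0  0  0  0  0  1  1  1  1  1  1
So g(11) = 1.

1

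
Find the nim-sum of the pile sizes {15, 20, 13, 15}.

Bitwise XOR of the heap sizes:
  01111  (15)
  10100  (20)
  01101  (13)
  01111  (15)
  -----
  11001  (25)

25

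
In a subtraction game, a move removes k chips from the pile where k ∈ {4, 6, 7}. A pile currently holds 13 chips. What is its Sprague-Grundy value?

0

Compute g(0), g(1), … for moves {4, 6, 7}:
g(0) = mex{} = 0
g(1) = mex{} = 0
g(2) = mex{} = 0
g(3) = mex{} = 0
g(4) = mex{0} = 1
g(5) = mex{0} = 1
g(6) = mex{0} = 1
g(7) = mex{0} = 1
g(8) = mex{0,1} = 2
g(9) = mex{0,1} = 2
g(10) = mex{0,1} = 2
g(11) = mex{1} = 0
g(12) = mex{1,2} = 0
g(13) = mex{1,2} = 0
So g(13) = 0.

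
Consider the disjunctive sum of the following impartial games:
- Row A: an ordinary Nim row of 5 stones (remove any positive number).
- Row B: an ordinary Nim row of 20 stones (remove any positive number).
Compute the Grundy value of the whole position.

Row A is a plain Nim row of size 5, so its Grundy value is 5.
Row B is a plain Nim row of size 20, so its Grundy value is 20.
The value of a disjunctive sum is the nim-sum of the parts.
Combined value = 5 XOR 20 = 17.

17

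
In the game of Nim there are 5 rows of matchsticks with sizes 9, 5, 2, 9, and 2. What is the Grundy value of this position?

5

Compute the nim-sum pairwise:
9 ^ 5 = 12
12 ^ 2 = 14
14 ^ 9 = 7
7 ^ 2 = 5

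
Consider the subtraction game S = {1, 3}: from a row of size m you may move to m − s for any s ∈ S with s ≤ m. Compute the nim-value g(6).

Grundy values for subtraction set {1, 3}:
k:     0  1  2  3  4  5  6
g(k):  0  1  0  1  0  1  0
So g(6) = 0.

0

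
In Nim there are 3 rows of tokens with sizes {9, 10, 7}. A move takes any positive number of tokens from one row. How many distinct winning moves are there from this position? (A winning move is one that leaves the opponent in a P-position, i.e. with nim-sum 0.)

Bitwise XOR of the heap sizes:
  1001  (9)
  1010  (10)
  0111  (7)
  ----
  0100  (4)
The overall nim-sum is X = 4. A row of size p has a winning move iff p XOR X < p (reduce it to p XOR X).
  9: 9 XOR 4 = 13 ≥ 9 — no move.
  10: 10 XOR 4 = 14 ≥ 10 — no move.
  7: 7 XOR 4 = 3 < 7 — winning move (to 3).
That gives 1 winning move.

1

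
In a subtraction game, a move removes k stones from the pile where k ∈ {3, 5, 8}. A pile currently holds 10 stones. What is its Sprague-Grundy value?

3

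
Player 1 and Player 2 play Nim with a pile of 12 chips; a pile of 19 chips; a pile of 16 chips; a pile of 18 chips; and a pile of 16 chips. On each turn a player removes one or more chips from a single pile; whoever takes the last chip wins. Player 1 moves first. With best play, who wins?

Player 1 wins

Nim-sum: 12 XOR 19 XOR 16 XOR 18 XOR 16 = 13.
The nim-sum is 13 ≠ 0, so this is an N-position: the player to move can win; Player 1 has a winning move.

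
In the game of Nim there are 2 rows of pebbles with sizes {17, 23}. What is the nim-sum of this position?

6

Compute the nim-sum pairwise:
17 ⊕ 23 = 6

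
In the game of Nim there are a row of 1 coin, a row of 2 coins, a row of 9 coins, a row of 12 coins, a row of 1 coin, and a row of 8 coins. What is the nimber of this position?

15

In binary:
  0001  (1)
  0010  (2)
  1001  (9)
  1100  (12)
  0001  (1)
  1000  (8)
  ----
  1111  (15)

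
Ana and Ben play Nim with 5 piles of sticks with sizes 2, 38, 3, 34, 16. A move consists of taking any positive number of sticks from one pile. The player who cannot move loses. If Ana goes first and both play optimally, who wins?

Ana wins

Nim-sum: 2 ⊕ 38 ⊕ 3 ⊕ 34 ⊕ 16 = 21.
The nim-sum is 21 ≠ 0, so this is an N-position: the player to move can win; Ana has a winning move.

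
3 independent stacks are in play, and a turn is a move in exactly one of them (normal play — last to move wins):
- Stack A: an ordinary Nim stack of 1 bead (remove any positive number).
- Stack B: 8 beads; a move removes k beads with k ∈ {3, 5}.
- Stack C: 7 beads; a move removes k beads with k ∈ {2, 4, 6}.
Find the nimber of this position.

Stack A is a plain Nim stack of size 1, so its Grundy value is 1.
Build the Grundy sequence for stack B with g(k) = mex{g(k−s) : s ∈ {3, 5}, s ≤ k}:
k:     0  1  2  3  4  5  6  7  8
g(k):  0  0  0  1  1  1  2  2  0
So g(8) = 0.
Build the Grundy sequence for stack C with g(k) = mex{g(k−s) : s ∈ {2, 4, 6}, s ≤ k}:
k:     0  1  2  3  4  5  6  7
g(k):  0  0  1  1  2  2  3  3
So g(7) = 3.
By the Sprague-Grundy theorem, the Grundy value of a sum of independent games is the XOR of the component values.
Combined value = 1 XOR 0 XOR 3 = 2.

2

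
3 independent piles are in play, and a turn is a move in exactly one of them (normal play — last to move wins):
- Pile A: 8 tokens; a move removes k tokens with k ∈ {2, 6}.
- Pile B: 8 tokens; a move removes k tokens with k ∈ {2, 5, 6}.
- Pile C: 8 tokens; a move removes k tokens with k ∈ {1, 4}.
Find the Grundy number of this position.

1

Build the Grundy sequence for pile A with g(k) = mex{g(k−s) : s ∈ {2, 6}, s ≤ k}:
g(0) = mex{} = 0
g(1) = mex{} = 0
g(2) = mex{0} = 1
g(3) = mex{0} = 1
g(4) = mex{1} = 0
g(5) = mex{1} = 0
g(6) = mex{0} = 1
g(7) = mex{0} = 1
g(8) = mex{1} = 0
So g(8) = 0.
Grundy values for pile B (subtraction set {2, 5, 6}):
g(0) = mex{} = 0
g(1) = mex{} = 0
g(2) = mex{0} = 1
g(3) = mex{0} = 1
g(4) = mex{1} = 0
g(5) = mex{0,1} = 2
g(6) = mex{0} = 1
g(7) = mex{0,1,2} = 3
g(8) = mex{1} = 0
So g(8) = 0.
Grundy values for pile C (subtraction set {1, 4}):
k:     0  1  2  3  4  5  6  7  8
g(k):  0  1  0  1  2  0  1  0  1
So g(8) = 1.
By the Sprague-Grundy theorem, the Grundy value of a sum of independent games is the XOR of the component values.
Combined value = 0 XOR 0 XOR 1 = 1.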